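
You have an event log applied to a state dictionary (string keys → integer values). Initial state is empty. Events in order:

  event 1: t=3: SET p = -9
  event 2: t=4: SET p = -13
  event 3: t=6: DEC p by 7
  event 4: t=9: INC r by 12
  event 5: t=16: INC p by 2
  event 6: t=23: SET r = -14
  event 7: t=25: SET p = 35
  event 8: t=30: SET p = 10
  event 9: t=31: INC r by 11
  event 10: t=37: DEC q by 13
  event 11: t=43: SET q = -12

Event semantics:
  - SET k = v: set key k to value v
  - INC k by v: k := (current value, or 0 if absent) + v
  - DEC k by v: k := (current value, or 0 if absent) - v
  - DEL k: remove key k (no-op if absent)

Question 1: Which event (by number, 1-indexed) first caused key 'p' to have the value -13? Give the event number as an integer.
Looking for first event where p becomes -13:
  event 1: p = -9
  event 2: p -9 -> -13  <-- first match

Answer: 2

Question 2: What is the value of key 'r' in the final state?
Track key 'r' through all 11 events:
  event 1 (t=3: SET p = -9): r unchanged
  event 2 (t=4: SET p = -13): r unchanged
  event 3 (t=6: DEC p by 7): r unchanged
  event 4 (t=9: INC r by 12): r (absent) -> 12
  event 5 (t=16: INC p by 2): r unchanged
  event 6 (t=23: SET r = -14): r 12 -> -14
  event 7 (t=25: SET p = 35): r unchanged
  event 8 (t=30: SET p = 10): r unchanged
  event 9 (t=31: INC r by 11): r -14 -> -3
  event 10 (t=37: DEC q by 13): r unchanged
  event 11 (t=43: SET q = -12): r unchanged
Final: r = -3

Answer: -3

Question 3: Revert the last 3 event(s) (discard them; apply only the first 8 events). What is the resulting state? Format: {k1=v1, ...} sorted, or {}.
Keep first 8 events (discard last 3):
  after event 1 (t=3: SET p = -9): {p=-9}
  after event 2 (t=4: SET p = -13): {p=-13}
  after event 3 (t=6: DEC p by 7): {p=-20}
  after event 4 (t=9: INC r by 12): {p=-20, r=12}
  after event 5 (t=16: INC p by 2): {p=-18, r=12}
  after event 6 (t=23: SET r = -14): {p=-18, r=-14}
  after event 7 (t=25: SET p = 35): {p=35, r=-14}
  after event 8 (t=30: SET p = 10): {p=10, r=-14}

Answer: {p=10, r=-14}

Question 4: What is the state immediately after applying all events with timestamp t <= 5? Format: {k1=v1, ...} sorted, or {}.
Answer: {p=-13}

Derivation:
Apply events with t <= 5 (2 events):
  after event 1 (t=3: SET p = -9): {p=-9}
  after event 2 (t=4: SET p = -13): {p=-13}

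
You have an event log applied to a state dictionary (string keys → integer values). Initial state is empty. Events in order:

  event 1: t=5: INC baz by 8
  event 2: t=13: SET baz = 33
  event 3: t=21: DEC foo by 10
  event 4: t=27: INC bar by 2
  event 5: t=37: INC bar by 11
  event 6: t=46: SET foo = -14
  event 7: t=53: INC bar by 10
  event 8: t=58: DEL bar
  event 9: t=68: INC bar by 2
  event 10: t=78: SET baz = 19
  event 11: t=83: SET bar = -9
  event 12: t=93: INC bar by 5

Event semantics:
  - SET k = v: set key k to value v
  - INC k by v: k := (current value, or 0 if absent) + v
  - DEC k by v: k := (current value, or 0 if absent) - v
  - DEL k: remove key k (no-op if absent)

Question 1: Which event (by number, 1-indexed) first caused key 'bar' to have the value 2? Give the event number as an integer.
Looking for first event where bar becomes 2:
  event 4: bar (absent) -> 2  <-- first match

Answer: 4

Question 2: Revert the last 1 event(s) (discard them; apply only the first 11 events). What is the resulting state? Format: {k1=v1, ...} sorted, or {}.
Answer: {bar=-9, baz=19, foo=-14}

Derivation:
Keep first 11 events (discard last 1):
  after event 1 (t=5: INC baz by 8): {baz=8}
  after event 2 (t=13: SET baz = 33): {baz=33}
  after event 3 (t=21: DEC foo by 10): {baz=33, foo=-10}
  after event 4 (t=27: INC bar by 2): {bar=2, baz=33, foo=-10}
  after event 5 (t=37: INC bar by 11): {bar=13, baz=33, foo=-10}
  after event 6 (t=46: SET foo = -14): {bar=13, baz=33, foo=-14}
  after event 7 (t=53: INC bar by 10): {bar=23, baz=33, foo=-14}
  after event 8 (t=58: DEL bar): {baz=33, foo=-14}
  after event 9 (t=68: INC bar by 2): {bar=2, baz=33, foo=-14}
  after event 10 (t=78: SET baz = 19): {bar=2, baz=19, foo=-14}
  after event 11 (t=83: SET bar = -9): {bar=-9, baz=19, foo=-14}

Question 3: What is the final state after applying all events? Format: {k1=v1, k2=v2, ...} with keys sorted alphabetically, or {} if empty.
Answer: {bar=-4, baz=19, foo=-14}

Derivation:
  after event 1 (t=5: INC baz by 8): {baz=8}
  after event 2 (t=13: SET baz = 33): {baz=33}
  after event 3 (t=21: DEC foo by 10): {baz=33, foo=-10}
  after event 4 (t=27: INC bar by 2): {bar=2, baz=33, foo=-10}
  after event 5 (t=37: INC bar by 11): {bar=13, baz=33, foo=-10}
  after event 6 (t=46: SET foo = -14): {bar=13, baz=33, foo=-14}
  after event 7 (t=53: INC bar by 10): {bar=23, baz=33, foo=-14}
  after event 8 (t=58: DEL bar): {baz=33, foo=-14}
  after event 9 (t=68: INC bar by 2): {bar=2, baz=33, foo=-14}
  after event 10 (t=78: SET baz = 19): {bar=2, baz=19, foo=-14}
  after event 11 (t=83: SET bar = -9): {bar=-9, baz=19, foo=-14}
  after event 12 (t=93: INC bar by 5): {bar=-4, baz=19, foo=-14}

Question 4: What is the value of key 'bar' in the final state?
Track key 'bar' through all 12 events:
  event 1 (t=5: INC baz by 8): bar unchanged
  event 2 (t=13: SET baz = 33): bar unchanged
  event 3 (t=21: DEC foo by 10): bar unchanged
  event 4 (t=27: INC bar by 2): bar (absent) -> 2
  event 5 (t=37: INC bar by 11): bar 2 -> 13
  event 6 (t=46: SET foo = -14): bar unchanged
  event 7 (t=53: INC bar by 10): bar 13 -> 23
  event 8 (t=58: DEL bar): bar 23 -> (absent)
  event 9 (t=68: INC bar by 2): bar (absent) -> 2
  event 10 (t=78: SET baz = 19): bar unchanged
  event 11 (t=83: SET bar = -9): bar 2 -> -9
  event 12 (t=93: INC bar by 5): bar -9 -> -4
Final: bar = -4

Answer: -4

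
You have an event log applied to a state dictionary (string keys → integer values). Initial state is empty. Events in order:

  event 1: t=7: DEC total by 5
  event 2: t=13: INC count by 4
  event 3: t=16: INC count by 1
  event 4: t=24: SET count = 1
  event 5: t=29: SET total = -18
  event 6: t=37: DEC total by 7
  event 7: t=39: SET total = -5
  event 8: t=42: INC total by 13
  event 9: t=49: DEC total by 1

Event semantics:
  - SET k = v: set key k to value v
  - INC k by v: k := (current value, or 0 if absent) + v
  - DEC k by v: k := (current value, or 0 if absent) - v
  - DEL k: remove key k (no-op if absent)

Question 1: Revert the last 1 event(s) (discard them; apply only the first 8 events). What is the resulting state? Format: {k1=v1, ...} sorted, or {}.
Answer: {count=1, total=8}

Derivation:
Keep first 8 events (discard last 1):
  after event 1 (t=7: DEC total by 5): {total=-5}
  after event 2 (t=13: INC count by 4): {count=4, total=-5}
  after event 3 (t=16: INC count by 1): {count=5, total=-5}
  after event 4 (t=24: SET count = 1): {count=1, total=-5}
  after event 5 (t=29: SET total = -18): {count=1, total=-18}
  after event 6 (t=37: DEC total by 7): {count=1, total=-25}
  after event 7 (t=39: SET total = -5): {count=1, total=-5}
  after event 8 (t=42: INC total by 13): {count=1, total=8}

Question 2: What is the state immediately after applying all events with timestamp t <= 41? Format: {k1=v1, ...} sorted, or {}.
Apply events with t <= 41 (7 events):
  after event 1 (t=7: DEC total by 5): {total=-5}
  after event 2 (t=13: INC count by 4): {count=4, total=-5}
  after event 3 (t=16: INC count by 1): {count=5, total=-5}
  after event 4 (t=24: SET count = 1): {count=1, total=-5}
  after event 5 (t=29: SET total = -18): {count=1, total=-18}
  after event 6 (t=37: DEC total by 7): {count=1, total=-25}
  after event 7 (t=39: SET total = -5): {count=1, total=-5}

Answer: {count=1, total=-5}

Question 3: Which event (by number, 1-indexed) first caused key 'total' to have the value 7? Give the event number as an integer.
Looking for first event where total becomes 7:
  event 1: total = -5
  event 2: total = -5
  event 3: total = -5
  event 4: total = -5
  event 5: total = -18
  event 6: total = -25
  event 7: total = -5
  event 8: total = 8
  event 9: total 8 -> 7  <-- first match

Answer: 9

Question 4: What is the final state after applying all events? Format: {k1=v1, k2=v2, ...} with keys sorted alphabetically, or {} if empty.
Answer: {count=1, total=7}

Derivation:
  after event 1 (t=7: DEC total by 5): {total=-5}
  after event 2 (t=13: INC count by 4): {count=4, total=-5}
  after event 3 (t=16: INC count by 1): {count=5, total=-5}
  after event 4 (t=24: SET count = 1): {count=1, total=-5}
  after event 5 (t=29: SET total = -18): {count=1, total=-18}
  after event 6 (t=37: DEC total by 7): {count=1, total=-25}
  after event 7 (t=39: SET total = -5): {count=1, total=-5}
  after event 8 (t=42: INC total by 13): {count=1, total=8}
  after event 9 (t=49: DEC total by 1): {count=1, total=7}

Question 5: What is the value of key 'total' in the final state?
Answer: 7

Derivation:
Track key 'total' through all 9 events:
  event 1 (t=7: DEC total by 5): total (absent) -> -5
  event 2 (t=13: INC count by 4): total unchanged
  event 3 (t=16: INC count by 1): total unchanged
  event 4 (t=24: SET count = 1): total unchanged
  event 5 (t=29: SET total = -18): total -5 -> -18
  event 6 (t=37: DEC total by 7): total -18 -> -25
  event 7 (t=39: SET total = -5): total -25 -> -5
  event 8 (t=42: INC total by 13): total -5 -> 8
  event 9 (t=49: DEC total by 1): total 8 -> 7
Final: total = 7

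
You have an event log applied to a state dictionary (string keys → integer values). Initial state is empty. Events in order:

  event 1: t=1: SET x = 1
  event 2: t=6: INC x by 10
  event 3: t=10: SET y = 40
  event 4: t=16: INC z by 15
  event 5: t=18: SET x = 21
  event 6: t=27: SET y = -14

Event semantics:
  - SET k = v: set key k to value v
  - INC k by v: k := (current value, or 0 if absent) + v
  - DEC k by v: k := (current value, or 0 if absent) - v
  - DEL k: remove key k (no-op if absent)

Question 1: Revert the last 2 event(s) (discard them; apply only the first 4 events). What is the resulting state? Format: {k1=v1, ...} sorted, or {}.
Answer: {x=11, y=40, z=15}

Derivation:
Keep first 4 events (discard last 2):
  after event 1 (t=1: SET x = 1): {x=1}
  after event 2 (t=6: INC x by 10): {x=11}
  after event 3 (t=10: SET y = 40): {x=11, y=40}
  after event 4 (t=16: INC z by 15): {x=11, y=40, z=15}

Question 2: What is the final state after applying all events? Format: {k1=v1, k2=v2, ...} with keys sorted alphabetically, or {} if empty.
  after event 1 (t=1: SET x = 1): {x=1}
  after event 2 (t=6: INC x by 10): {x=11}
  after event 3 (t=10: SET y = 40): {x=11, y=40}
  after event 4 (t=16: INC z by 15): {x=11, y=40, z=15}
  after event 5 (t=18: SET x = 21): {x=21, y=40, z=15}
  after event 6 (t=27: SET y = -14): {x=21, y=-14, z=15}

Answer: {x=21, y=-14, z=15}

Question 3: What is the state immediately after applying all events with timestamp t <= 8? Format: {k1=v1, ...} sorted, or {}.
Answer: {x=11}

Derivation:
Apply events with t <= 8 (2 events):
  after event 1 (t=1: SET x = 1): {x=1}
  after event 2 (t=6: INC x by 10): {x=11}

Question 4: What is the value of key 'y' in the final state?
Track key 'y' through all 6 events:
  event 1 (t=1: SET x = 1): y unchanged
  event 2 (t=6: INC x by 10): y unchanged
  event 3 (t=10: SET y = 40): y (absent) -> 40
  event 4 (t=16: INC z by 15): y unchanged
  event 5 (t=18: SET x = 21): y unchanged
  event 6 (t=27: SET y = -14): y 40 -> -14
Final: y = -14

Answer: -14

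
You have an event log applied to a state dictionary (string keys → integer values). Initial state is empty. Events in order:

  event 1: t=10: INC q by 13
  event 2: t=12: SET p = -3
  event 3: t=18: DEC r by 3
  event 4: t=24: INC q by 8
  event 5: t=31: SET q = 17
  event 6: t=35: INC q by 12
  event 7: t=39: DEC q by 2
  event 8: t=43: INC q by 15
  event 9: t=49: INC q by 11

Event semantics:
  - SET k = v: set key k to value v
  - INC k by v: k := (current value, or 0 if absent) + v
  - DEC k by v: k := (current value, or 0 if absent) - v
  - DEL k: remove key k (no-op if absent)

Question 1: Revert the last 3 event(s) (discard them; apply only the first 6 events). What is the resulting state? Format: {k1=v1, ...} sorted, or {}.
Keep first 6 events (discard last 3):
  after event 1 (t=10: INC q by 13): {q=13}
  after event 2 (t=12: SET p = -3): {p=-3, q=13}
  after event 3 (t=18: DEC r by 3): {p=-3, q=13, r=-3}
  after event 4 (t=24: INC q by 8): {p=-3, q=21, r=-3}
  after event 5 (t=31: SET q = 17): {p=-3, q=17, r=-3}
  after event 6 (t=35: INC q by 12): {p=-3, q=29, r=-3}

Answer: {p=-3, q=29, r=-3}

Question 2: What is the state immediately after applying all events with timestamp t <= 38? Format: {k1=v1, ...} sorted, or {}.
Apply events with t <= 38 (6 events):
  after event 1 (t=10: INC q by 13): {q=13}
  after event 2 (t=12: SET p = -3): {p=-3, q=13}
  after event 3 (t=18: DEC r by 3): {p=-3, q=13, r=-3}
  after event 4 (t=24: INC q by 8): {p=-3, q=21, r=-3}
  after event 5 (t=31: SET q = 17): {p=-3, q=17, r=-3}
  after event 6 (t=35: INC q by 12): {p=-3, q=29, r=-3}

Answer: {p=-3, q=29, r=-3}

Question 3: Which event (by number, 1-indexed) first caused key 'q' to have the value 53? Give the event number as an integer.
Answer: 9

Derivation:
Looking for first event where q becomes 53:
  event 1: q = 13
  event 2: q = 13
  event 3: q = 13
  event 4: q = 21
  event 5: q = 17
  event 6: q = 29
  event 7: q = 27
  event 8: q = 42
  event 9: q 42 -> 53  <-- first match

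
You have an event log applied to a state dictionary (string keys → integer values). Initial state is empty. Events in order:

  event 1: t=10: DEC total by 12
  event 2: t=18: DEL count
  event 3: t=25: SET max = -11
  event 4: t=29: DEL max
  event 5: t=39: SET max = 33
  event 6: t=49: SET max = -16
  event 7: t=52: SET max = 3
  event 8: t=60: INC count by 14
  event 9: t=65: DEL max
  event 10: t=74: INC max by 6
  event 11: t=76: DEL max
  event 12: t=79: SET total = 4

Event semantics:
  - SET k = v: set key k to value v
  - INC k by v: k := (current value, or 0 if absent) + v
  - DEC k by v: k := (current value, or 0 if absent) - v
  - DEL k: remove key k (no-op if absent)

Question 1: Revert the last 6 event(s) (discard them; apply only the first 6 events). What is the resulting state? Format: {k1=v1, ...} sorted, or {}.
Answer: {max=-16, total=-12}

Derivation:
Keep first 6 events (discard last 6):
  after event 1 (t=10: DEC total by 12): {total=-12}
  after event 2 (t=18: DEL count): {total=-12}
  after event 3 (t=25: SET max = -11): {max=-11, total=-12}
  after event 4 (t=29: DEL max): {total=-12}
  after event 5 (t=39: SET max = 33): {max=33, total=-12}
  after event 6 (t=49: SET max = -16): {max=-16, total=-12}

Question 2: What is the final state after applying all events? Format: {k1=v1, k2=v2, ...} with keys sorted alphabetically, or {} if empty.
  after event 1 (t=10: DEC total by 12): {total=-12}
  after event 2 (t=18: DEL count): {total=-12}
  after event 3 (t=25: SET max = -11): {max=-11, total=-12}
  after event 4 (t=29: DEL max): {total=-12}
  after event 5 (t=39: SET max = 33): {max=33, total=-12}
  after event 6 (t=49: SET max = -16): {max=-16, total=-12}
  after event 7 (t=52: SET max = 3): {max=3, total=-12}
  after event 8 (t=60: INC count by 14): {count=14, max=3, total=-12}
  after event 9 (t=65: DEL max): {count=14, total=-12}
  after event 10 (t=74: INC max by 6): {count=14, max=6, total=-12}
  after event 11 (t=76: DEL max): {count=14, total=-12}
  after event 12 (t=79: SET total = 4): {count=14, total=4}

Answer: {count=14, total=4}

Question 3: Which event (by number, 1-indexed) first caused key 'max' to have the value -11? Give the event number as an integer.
Looking for first event where max becomes -11:
  event 3: max (absent) -> -11  <-- first match

Answer: 3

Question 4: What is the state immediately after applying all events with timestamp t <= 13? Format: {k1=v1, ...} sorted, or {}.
Answer: {total=-12}

Derivation:
Apply events with t <= 13 (1 events):
  after event 1 (t=10: DEC total by 12): {total=-12}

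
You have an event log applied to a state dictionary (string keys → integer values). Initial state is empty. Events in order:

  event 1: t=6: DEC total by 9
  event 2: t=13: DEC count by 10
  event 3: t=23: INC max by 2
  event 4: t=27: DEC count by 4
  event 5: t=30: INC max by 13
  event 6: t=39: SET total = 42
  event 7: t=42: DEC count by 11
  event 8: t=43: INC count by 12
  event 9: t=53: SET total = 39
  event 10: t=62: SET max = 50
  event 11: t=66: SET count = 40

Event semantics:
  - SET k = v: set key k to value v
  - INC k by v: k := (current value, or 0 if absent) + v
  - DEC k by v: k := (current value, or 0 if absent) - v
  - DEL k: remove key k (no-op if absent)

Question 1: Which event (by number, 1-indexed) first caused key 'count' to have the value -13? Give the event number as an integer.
Answer: 8

Derivation:
Looking for first event where count becomes -13:
  event 2: count = -10
  event 3: count = -10
  event 4: count = -14
  event 5: count = -14
  event 6: count = -14
  event 7: count = -25
  event 8: count -25 -> -13  <-- first match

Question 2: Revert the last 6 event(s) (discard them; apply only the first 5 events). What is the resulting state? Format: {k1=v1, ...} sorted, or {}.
Keep first 5 events (discard last 6):
  after event 1 (t=6: DEC total by 9): {total=-9}
  after event 2 (t=13: DEC count by 10): {count=-10, total=-9}
  after event 3 (t=23: INC max by 2): {count=-10, max=2, total=-9}
  after event 4 (t=27: DEC count by 4): {count=-14, max=2, total=-9}
  after event 5 (t=30: INC max by 13): {count=-14, max=15, total=-9}

Answer: {count=-14, max=15, total=-9}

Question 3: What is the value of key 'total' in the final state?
Track key 'total' through all 11 events:
  event 1 (t=6: DEC total by 9): total (absent) -> -9
  event 2 (t=13: DEC count by 10): total unchanged
  event 3 (t=23: INC max by 2): total unchanged
  event 4 (t=27: DEC count by 4): total unchanged
  event 5 (t=30: INC max by 13): total unchanged
  event 6 (t=39: SET total = 42): total -9 -> 42
  event 7 (t=42: DEC count by 11): total unchanged
  event 8 (t=43: INC count by 12): total unchanged
  event 9 (t=53: SET total = 39): total 42 -> 39
  event 10 (t=62: SET max = 50): total unchanged
  event 11 (t=66: SET count = 40): total unchanged
Final: total = 39

Answer: 39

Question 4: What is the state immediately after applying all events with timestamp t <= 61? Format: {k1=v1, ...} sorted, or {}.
Apply events with t <= 61 (9 events):
  after event 1 (t=6: DEC total by 9): {total=-9}
  after event 2 (t=13: DEC count by 10): {count=-10, total=-9}
  after event 3 (t=23: INC max by 2): {count=-10, max=2, total=-9}
  after event 4 (t=27: DEC count by 4): {count=-14, max=2, total=-9}
  after event 5 (t=30: INC max by 13): {count=-14, max=15, total=-9}
  after event 6 (t=39: SET total = 42): {count=-14, max=15, total=42}
  after event 7 (t=42: DEC count by 11): {count=-25, max=15, total=42}
  after event 8 (t=43: INC count by 12): {count=-13, max=15, total=42}
  after event 9 (t=53: SET total = 39): {count=-13, max=15, total=39}

Answer: {count=-13, max=15, total=39}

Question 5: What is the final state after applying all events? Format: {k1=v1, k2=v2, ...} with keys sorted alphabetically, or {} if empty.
  after event 1 (t=6: DEC total by 9): {total=-9}
  after event 2 (t=13: DEC count by 10): {count=-10, total=-9}
  after event 3 (t=23: INC max by 2): {count=-10, max=2, total=-9}
  after event 4 (t=27: DEC count by 4): {count=-14, max=2, total=-9}
  after event 5 (t=30: INC max by 13): {count=-14, max=15, total=-9}
  after event 6 (t=39: SET total = 42): {count=-14, max=15, total=42}
  after event 7 (t=42: DEC count by 11): {count=-25, max=15, total=42}
  after event 8 (t=43: INC count by 12): {count=-13, max=15, total=42}
  after event 9 (t=53: SET total = 39): {count=-13, max=15, total=39}
  after event 10 (t=62: SET max = 50): {count=-13, max=50, total=39}
  after event 11 (t=66: SET count = 40): {count=40, max=50, total=39}

Answer: {count=40, max=50, total=39}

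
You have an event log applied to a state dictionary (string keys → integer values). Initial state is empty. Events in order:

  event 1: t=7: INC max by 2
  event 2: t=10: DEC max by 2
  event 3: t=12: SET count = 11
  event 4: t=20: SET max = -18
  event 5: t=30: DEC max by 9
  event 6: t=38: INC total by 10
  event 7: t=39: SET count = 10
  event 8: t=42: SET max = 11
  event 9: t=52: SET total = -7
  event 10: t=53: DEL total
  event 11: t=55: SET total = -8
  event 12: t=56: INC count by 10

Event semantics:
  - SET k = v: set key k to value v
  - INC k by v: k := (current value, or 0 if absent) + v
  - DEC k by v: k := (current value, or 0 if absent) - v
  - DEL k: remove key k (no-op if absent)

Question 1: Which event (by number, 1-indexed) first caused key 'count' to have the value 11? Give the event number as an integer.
Looking for first event where count becomes 11:
  event 3: count (absent) -> 11  <-- first match

Answer: 3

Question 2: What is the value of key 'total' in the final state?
Answer: -8

Derivation:
Track key 'total' through all 12 events:
  event 1 (t=7: INC max by 2): total unchanged
  event 2 (t=10: DEC max by 2): total unchanged
  event 3 (t=12: SET count = 11): total unchanged
  event 4 (t=20: SET max = -18): total unchanged
  event 5 (t=30: DEC max by 9): total unchanged
  event 6 (t=38: INC total by 10): total (absent) -> 10
  event 7 (t=39: SET count = 10): total unchanged
  event 8 (t=42: SET max = 11): total unchanged
  event 9 (t=52: SET total = -7): total 10 -> -7
  event 10 (t=53: DEL total): total -7 -> (absent)
  event 11 (t=55: SET total = -8): total (absent) -> -8
  event 12 (t=56: INC count by 10): total unchanged
Final: total = -8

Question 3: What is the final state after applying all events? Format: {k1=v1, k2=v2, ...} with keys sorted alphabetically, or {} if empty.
Answer: {count=20, max=11, total=-8}

Derivation:
  after event 1 (t=7: INC max by 2): {max=2}
  after event 2 (t=10: DEC max by 2): {max=0}
  after event 3 (t=12: SET count = 11): {count=11, max=0}
  after event 4 (t=20: SET max = -18): {count=11, max=-18}
  after event 5 (t=30: DEC max by 9): {count=11, max=-27}
  after event 6 (t=38: INC total by 10): {count=11, max=-27, total=10}
  after event 7 (t=39: SET count = 10): {count=10, max=-27, total=10}
  after event 8 (t=42: SET max = 11): {count=10, max=11, total=10}
  after event 9 (t=52: SET total = -7): {count=10, max=11, total=-7}
  after event 10 (t=53: DEL total): {count=10, max=11}
  after event 11 (t=55: SET total = -8): {count=10, max=11, total=-8}
  after event 12 (t=56: INC count by 10): {count=20, max=11, total=-8}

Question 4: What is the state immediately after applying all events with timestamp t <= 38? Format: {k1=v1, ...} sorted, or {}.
Answer: {count=11, max=-27, total=10}

Derivation:
Apply events with t <= 38 (6 events):
  after event 1 (t=7: INC max by 2): {max=2}
  after event 2 (t=10: DEC max by 2): {max=0}
  after event 3 (t=12: SET count = 11): {count=11, max=0}
  after event 4 (t=20: SET max = -18): {count=11, max=-18}
  after event 5 (t=30: DEC max by 9): {count=11, max=-27}
  after event 6 (t=38: INC total by 10): {count=11, max=-27, total=10}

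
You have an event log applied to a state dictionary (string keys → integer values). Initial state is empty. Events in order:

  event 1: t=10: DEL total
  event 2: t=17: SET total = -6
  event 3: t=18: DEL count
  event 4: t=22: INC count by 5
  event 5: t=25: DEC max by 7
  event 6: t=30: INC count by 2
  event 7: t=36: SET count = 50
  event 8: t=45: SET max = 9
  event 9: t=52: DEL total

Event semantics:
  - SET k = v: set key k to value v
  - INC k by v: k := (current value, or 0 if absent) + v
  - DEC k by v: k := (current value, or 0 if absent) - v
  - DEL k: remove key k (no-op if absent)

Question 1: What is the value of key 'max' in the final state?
Answer: 9

Derivation:
Track key 'max' through all 9 events:
  event 1 (t=10: DEL total): max unchanged
  event 2 (t=17: SET total = -6): max unchanged
  event 3 (t=18: DEL count): max unchanged
  event 4 (t=22: INC count by 5): max unchanged
  event 5 (t=25: DEC max by 7): max (absent) -> -7
  event 6 (t=30: INC count by 2): max unchanged
  event 7 (t=36: SET count = 50): max unchanged
  event 8 (t=45: SET max = 9): max -7 -> 9
  event 9 (t=52: DEL total): max unchanged
Final: max = 9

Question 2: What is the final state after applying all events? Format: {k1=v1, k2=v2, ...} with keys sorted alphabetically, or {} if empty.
  after event 1 (t=10: DEL total): {}
  after event 2 (t=17: SET total = -6): {total=-6}
  after event 3 (t=18: DEL count): {total=-6}
  after event 4 (t=22: INC count by 5): {count=5, total=-6}
  after event 5 (t=25: DEC max by 7): {count=5, max=-7, total=-6}
  after event 6 (t=30: INC count by 2): {count=7, max=-7, total=-6}
  after event 7 (t=36: SET count = 50): {count=50, max=-7, total=-6}
  after event 8 (t=45: SET max = 9): {count=50, max=9, total=-6}
  after event 9 (t=52: DEL total): {count=50, max=9}

Answer: {count=50, max=9}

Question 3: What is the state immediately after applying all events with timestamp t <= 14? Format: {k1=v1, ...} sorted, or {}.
Answer: {}

Derivation:
Apply events with t <= 14 (1 events):
  after event 1 (t=10: DEL total): {}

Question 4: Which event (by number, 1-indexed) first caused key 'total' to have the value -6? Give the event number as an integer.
Answer: 2

Derivation:
Looking for first event where total becomes -6:
  event 2: total (absent) -> -6  <-- first match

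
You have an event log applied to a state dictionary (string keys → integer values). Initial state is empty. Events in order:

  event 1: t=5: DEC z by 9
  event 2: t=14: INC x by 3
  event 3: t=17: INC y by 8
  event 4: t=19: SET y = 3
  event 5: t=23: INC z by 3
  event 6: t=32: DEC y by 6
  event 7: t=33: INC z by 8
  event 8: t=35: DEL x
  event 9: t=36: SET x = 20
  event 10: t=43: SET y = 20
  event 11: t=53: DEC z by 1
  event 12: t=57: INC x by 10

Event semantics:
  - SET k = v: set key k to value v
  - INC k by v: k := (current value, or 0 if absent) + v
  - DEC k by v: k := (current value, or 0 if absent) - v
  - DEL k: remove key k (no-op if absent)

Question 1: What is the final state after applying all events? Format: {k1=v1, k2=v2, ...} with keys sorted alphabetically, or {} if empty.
  after event 1 (t=5: DEC z by 9): {z=-9}
  after event 2 (t=14: INC x by 3): {x=3, z=-9}
  after event 3 (t=17: INC y by 8): {x=3, y=8, z=-9}
  after event 4 (t=19: SET y = 3): {x=3, y=3, z=-9}
  after event 5 (t=23: INC z by 3): {x=3, y=3, z=-6}
  after event 6 (t=32: DEC y by 6): {x=3, y=-3, z=-6}
  after event 7 (t=33: INC z by 8): {x=3, y=-3, z=2}
  after event 8 (t=35: DEL x): {y=-3, z=2}
  after event 9 (t=36: SET x = 20): {x=20, y=-3, z=2}
  after event 10 (t=43: SET y = 20): {x=20, y=20, z=2}
  after event 11 (t=53: DEC z by 1): {x=20, y=20, z=1}
  after event 12 (t=57: INC x by 10): {x=30, y=20, z=1}

Answer: {x=30, y=20, z=1}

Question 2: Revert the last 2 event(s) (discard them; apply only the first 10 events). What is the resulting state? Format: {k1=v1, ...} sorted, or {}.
Answer: {x=20, y=20, z=2}

Derivation:
Keep first 10 events (discard last 2):
  after event 1 (t=5: DEC z by 9): {z=-9}
  after event 2 (t=14: INC x by 3): {x=3, z=-9}
  after event 3 (t=17: INC y by 8): {x=3, y=8, z=-9}
  after event 4 (t=19: SET y = 3): {x=3, y=3, z=-9}
  after event 5 (t=23: INC z by 3): {x=3, y=3, z=-6}
  after event 6 (t=32: DEC y by 6): {x=3, y=-3, z=-6}
  after event 7 (t=33: INC z by 8): {x=3, y=-3, z=2}
  after event 8 (t=35: DEL x): {y=-3, z=2}
  after event 9 (t=36: SET x = 20): {x=20, y=-3, z=2}
  after event 10 (t=43: SET y = 20): {x=20, y=20, z=2}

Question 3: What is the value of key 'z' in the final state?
Track key 'z' through all 12 events:
  event 1 (t=5: DEC z by 9): z (absent) -> -9
  event 2 (t=14: INC x by 3): z unchanged
  event 3 (t=17: INC y by 8): z unchanged
  event 4 (t=19: SET y = 3): z unchanged
  event 5 (t=23: INC z by 3): z -9 -> -6
  event 6 (t=32: DEC y by 6): z unchanged
  event 7 (t=33: INC z by 8): z -6 -> 2
  event 8 (t=35: DEL x): z unchanged
  event 9 (t=36: SET x = 20): z unchanged
  event 10 (t=43: SET y = 20): z unchanged
  event 11 (t=53: DEC z by 1): z 2 -> 1
  event 12 (t=57: INC x by 10): z unchanged
Final: z = 1

Answer: 1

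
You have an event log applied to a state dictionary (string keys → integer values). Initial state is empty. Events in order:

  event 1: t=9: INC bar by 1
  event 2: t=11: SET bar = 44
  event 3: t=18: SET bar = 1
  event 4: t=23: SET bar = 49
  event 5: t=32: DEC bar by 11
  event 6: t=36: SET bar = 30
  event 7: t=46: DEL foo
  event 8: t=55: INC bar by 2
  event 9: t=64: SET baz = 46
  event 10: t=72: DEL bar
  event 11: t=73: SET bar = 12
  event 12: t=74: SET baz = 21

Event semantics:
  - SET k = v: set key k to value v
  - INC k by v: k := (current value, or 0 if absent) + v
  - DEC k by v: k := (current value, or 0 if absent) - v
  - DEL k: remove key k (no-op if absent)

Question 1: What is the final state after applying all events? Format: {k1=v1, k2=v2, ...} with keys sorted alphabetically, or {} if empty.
  after event 1 (t=9: INC bar by 1): {bar=1}
  after event 2 (t=11: SET bar = 44): {bar=44}
  after event 3 (t=18: SET bar = 1): {bar=1}
  after event 4 (t=23: SET bar = 49): {bar=49}
  after event 5 (t=32: DEC bar by 11): {bar=38}
  after event 6 (t=36: SET bar = 30): {bar=30}
  after event 7 (t=46: DEL foo): {bar=30}
  after event 8 (t=55: INC bar by 2): {bar=32}
  after event 9 (t=64: SET baz = 46): {bar=32, baz=46}
  after event 10 (t=72: DEL bar): {baz=46}
  after event 11 (t=73: SET bar = 12): {bar=12, baz=46}
  after event 12 (t=74: SET baz = 21): {bar=12, baz=21}

Answer: {bar=12, baz=21}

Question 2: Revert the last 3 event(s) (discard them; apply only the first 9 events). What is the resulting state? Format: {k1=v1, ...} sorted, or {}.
Answer: {bar=32, baz=46}

Derivation:
Keep first 9 events (discard last 3):
  after event 1 (t=9: INC bar by 1): {bar=1}
  after event 2 (t=11: SET bar = 44): {bar=44}
  after event 3 (t=18: SET bar = 1): {bar=1}
  after event 4 (t=23: SET bar = 49): {bar=49}
  after event 5 (t=32: DEC bar by 11): {bar=38}
  after event 6 (t=36: SET bar = 30): {bar=30}
  after event 7 (t=46: DEL foo): {bar=30}
  after event 8 (t=55: INC bar by 2): {bar=32}
  after event 9 (t=64: SET baz = 46): {bar=32, baz=46}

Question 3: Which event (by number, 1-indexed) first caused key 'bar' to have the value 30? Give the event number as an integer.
Answer: 6

Derivation:
Looking for first event where bar becomes 30:
  event 1: bar = 1
  event 2: bar = 44
  event 3: bar = 1
  event 4: bar = 49
  event 5: bar = 38
  event 6: bar 38 -> 30  <-- first match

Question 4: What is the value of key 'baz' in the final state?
Track key 'baz' through all 12 events:
  event 1 (t=9: INC bar by 1): baz unchanged
  event 2 (t=11: SET bar = 44): baz unchanged
  event 3 (t=18: SET bar = 1): baz unchanged
  event 4 (t=23: SET bar = 49): baz unchanged
  event 5 (t=32: DEC bar by 11): baz unchanged
  event 6 (t=36: SET bar = 30): baz unchanged
  event 7 (t=46: DEL foo): baz unchanged
  event 8 (t=55: INC bar by 2): baz unchanged
  event 9 (t=64: SET baz = 46): baz (absent) -> 46
  event 10 (t=72: DEL bar): baz unchanged
  event 11 (t=73: SET bar = 12): baz unchanged
  event 12 (t=74: SET baz = 21): baz 46 -> 21
Final: baz = 21

Answer: 21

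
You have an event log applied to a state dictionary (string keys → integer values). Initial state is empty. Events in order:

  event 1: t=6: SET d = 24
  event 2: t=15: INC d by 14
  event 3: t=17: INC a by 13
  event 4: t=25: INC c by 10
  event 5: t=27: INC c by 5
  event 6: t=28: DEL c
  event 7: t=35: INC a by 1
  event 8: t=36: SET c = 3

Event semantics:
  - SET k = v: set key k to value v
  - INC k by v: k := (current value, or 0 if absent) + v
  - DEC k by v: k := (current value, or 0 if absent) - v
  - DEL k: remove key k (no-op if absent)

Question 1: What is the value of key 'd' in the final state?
Track key 'd' through all 8 events:
  event 1 (t=6: SET d = 24): d (absent) -> 24
  event 2 (t=15: INC d by 14): d 24 -> 38
  event 3 (t=17: INC a by 13): d unchanged
  event 4 (t=25: INC c by 10): d unchanged
  event 5 (t=27: INC c by 5): d unchanged
  event 6 (t=28: DEL c): d unchanged
  event 7 (t=35: INC a by 1): d unchanged
  event 8 (t=36: SET c = 3): d unchanged
Final: d = 38

Answer: 38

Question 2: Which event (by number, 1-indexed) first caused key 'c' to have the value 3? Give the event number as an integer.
Answer: 8

Derivation:
Looking for first event where c becomes 3:
  event 4: c = 10
  event 5: c = 15
  event 6: c = (absent)
  event 8: c (absent) -> 3  <-- first match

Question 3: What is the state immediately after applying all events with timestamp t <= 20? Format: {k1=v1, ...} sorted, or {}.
Answer: {a=13, d=38}

Derivation:
Apply events with t <= 20 (3 events):
  after event 1 (t=6: SET d = 24): {d=24}
  after event 2 (t=15: INC d by 14): {d=38}
  after event 3 (t=17: INC a by 13): {a=13, d=38}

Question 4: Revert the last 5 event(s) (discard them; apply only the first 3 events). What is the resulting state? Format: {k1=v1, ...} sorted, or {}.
Answer: {a=13, d=38}

Derivation:
Keep first 3 events (discard last 5):
  after event 1 (t=6: SET d = 24): {d=24}
  after event 2 (t=15: INC d by 14): {d=38}
  after event 3 (t=17: INC a by 13): {a=13, d=38}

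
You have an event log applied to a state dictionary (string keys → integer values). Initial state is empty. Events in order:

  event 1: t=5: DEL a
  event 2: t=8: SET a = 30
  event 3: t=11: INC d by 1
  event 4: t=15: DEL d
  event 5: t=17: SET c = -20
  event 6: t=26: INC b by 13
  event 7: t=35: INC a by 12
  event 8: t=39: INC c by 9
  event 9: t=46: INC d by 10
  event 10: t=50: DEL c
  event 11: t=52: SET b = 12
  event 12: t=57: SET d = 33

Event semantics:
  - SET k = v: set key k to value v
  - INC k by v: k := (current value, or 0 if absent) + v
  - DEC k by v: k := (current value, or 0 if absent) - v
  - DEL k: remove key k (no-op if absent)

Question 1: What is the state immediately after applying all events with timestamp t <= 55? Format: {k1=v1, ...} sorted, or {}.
Apply events with t <= 55 (11 events):
  after event 1 (t=5: DEL a): {}
  after event 2 (t=8: SET a = 30): {a=30}
  after event 3 (t=11: INC d by 1): {a=30, d=1}
  after event 4 (t=15: DEL d): {a=30}
  after event 5 (t=17: SET c = -20): {a=30, c=-20}
  after event 6 (t=26: INC b by 13): {a=30, b=13, c=-20}
  after event 7 (t=35: INC a by 12): {a=42, b=13, c=-20}
  after event 8 (t=39: INC c by 9): {a=42, b=13, c=-11}
  after event 9 (t=46: INC d by 10): {a=42, b=13, c=-11, d=10}
  after event 10 (t=50: DEL c): {a=42, b=13, d=10}
  after event 11 (t=52: SET b = 12): {a=42, b=12, d=10}

Answer: {a=42, b=12, d=10}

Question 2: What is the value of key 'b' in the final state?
Track key 'b' through all 12 events:
  event 1 (t=5: DEL a): b unchanged
  event 2 (t=8: SET a = 30): b unchanged
  event 3 (t=11: INC d by 1): b unchanged
  event 4 (t=15: DEL d): b unchanged
  event 5 (t=17: SET c = -20): b unchanged
  event 6 (t=26: INC b by 13): b (absent) -> 13
  event 7 (t=35: INC a by 12): b unchanged
  event 8 (t=39: INC c by 9): b unchanged
  event 9 (t=46: INC d by 10): b unchanged
  event 10 (t=50: DEL c): b unchanged
  event 11 (t=52: SET b = 12): b 13 -> 12
  event 12 (t=57: SET d = 33): b unchanged
Final: b = 12

Answer: 12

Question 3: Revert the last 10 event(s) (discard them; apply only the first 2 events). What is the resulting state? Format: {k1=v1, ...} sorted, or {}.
Answer: {a=30}

Derivation:
Keep first 2 events (discard last 10):
  after event 1 (t=5: DEL a): {}
  after event 2 (t=8: SET a = 30): {a=30}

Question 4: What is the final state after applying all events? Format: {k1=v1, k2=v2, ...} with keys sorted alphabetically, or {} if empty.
  after event 1 (t=5: DEL a): {}
  after event 2 (t=8: SET a = 30): {a=30}
  after event 3 (t=11: INC d by 1): {a=30, d=1}
  after event 4 (t=15: DEL d): {a=30}
  after event 5 (t=17: SET c = -20): {a=30, c=-20}
  after event 6 (t=26: INC b by 13): {a=30, b=13, c=-20}
  after event 7 (t=35: INC a by 12): {a=42, b=13, c=-20}
  after event 8 (t=39: INC c by 9): {a=42, b=13, c=-11}
  after event 9 (t=46: INC d by 10): {a=42, b=13, c=-11, d=10}
  after event 10 (t=50: DEL c): {a=42, b=13, d=10}
  after event 11 (t=52: SET b = 12): {a=42, b=12, d=10}
  after event 12 (t=57: SET d = 33): {a=42, b=12, d=33}

Answer: {a=42, b=12, d=33}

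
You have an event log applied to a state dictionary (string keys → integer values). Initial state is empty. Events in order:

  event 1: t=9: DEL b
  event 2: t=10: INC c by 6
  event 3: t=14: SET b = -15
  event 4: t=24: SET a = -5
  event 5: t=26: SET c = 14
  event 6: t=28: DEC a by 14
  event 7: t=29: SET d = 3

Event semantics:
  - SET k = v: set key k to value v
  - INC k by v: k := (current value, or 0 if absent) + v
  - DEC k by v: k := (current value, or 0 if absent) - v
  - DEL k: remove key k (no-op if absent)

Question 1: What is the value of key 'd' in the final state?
Answer: 3

Derivation:
Track key 'd' through all 7 events:
  event 1 (t=9: DEL b): d unchanged
  event 2 (t=10: INC c by 6): d unchanged
  event 3 (t=14: SET b = -15): d unchanged
  event 4 (t=24: SET a = -5): d unchanged
  event 5 (t=26: SET c = 14): d unchanged
  event 6 (t=28: DEC a by 14): d unchanged
  event 7 (t=29: SET d = 3): d (absent) -> 3
Final: d = 3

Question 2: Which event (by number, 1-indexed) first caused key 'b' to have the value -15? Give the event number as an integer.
Answer: 3

Derivation:
Looking for first event where b becomes -15:
  event 3: b (absent) -> -15  <-- first match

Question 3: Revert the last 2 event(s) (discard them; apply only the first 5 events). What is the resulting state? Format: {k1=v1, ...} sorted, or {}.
Keep first 5 events (discard last 2):
  after event 1 (t=9: DEL b): {}
  after event 2 (t=10: INC c by 6): {c=6}
  after event 3 (t=14: SET b = -15): {b=-15, c=6}
  after event 4 (t=24: SET a = -5): {a=-5, b=-15, c=6}
  after event 5 (t=26: SET c = 14): {a=-5, b=-15, c=14}

Answer: {a=-5, b=-15, c=14}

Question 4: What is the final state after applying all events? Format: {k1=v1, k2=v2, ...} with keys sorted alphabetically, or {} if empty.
Answer: {a=-19, b=-15, c=14, d=3}

Derivation:
  after event 1 (t=9: DEL b): {}
  after event 2 (t=10: INC c by 6): {c=6}
  after event 3 (t=14: SET b = -15): {b=-15, c=6}
  after event 4 (t=24: SET a = -5): {a=-5, b=-15, c=6}
  after event 5 (t=26: SET c = 14): {a=-5, b=-15, c=14}
  after event 6 (t=28: DEC a by 14): {a=-19, b=-15, c=14}
  after event 7 (t=29: SET d = 3): {a=-19, b=-15, c=14, d=3}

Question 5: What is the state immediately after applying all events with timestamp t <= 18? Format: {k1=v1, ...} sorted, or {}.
Answer: {b=-15, c=6}

Derivation:
Apply events with t <= 18 (3 events):
  after event 1 (t=9: DEL b): {}
  after event 2 (t=10: INC c by 6): {c=6}
  after event 3 (t=14: SET b = -15): {b=-15, c=6}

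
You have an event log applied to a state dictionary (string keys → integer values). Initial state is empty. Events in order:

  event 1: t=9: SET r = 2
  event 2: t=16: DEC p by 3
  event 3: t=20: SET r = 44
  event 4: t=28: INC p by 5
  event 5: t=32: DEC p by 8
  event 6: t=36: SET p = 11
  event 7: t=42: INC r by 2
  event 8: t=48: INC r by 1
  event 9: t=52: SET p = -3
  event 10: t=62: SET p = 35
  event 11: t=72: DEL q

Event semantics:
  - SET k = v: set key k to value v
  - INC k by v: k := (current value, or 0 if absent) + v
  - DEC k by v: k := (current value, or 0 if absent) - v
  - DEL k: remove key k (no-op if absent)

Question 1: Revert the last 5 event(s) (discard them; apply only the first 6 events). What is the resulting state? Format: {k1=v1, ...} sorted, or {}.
Keep first 6 events (discard last 5):
  after event 1 (t=9: SET r = 2): {r=2}
  after event 2 (t=16: DEC p by 3): {p=-3, r=2}
  after event 3 (t=20: SET r = 44): {p=-3, r=44}
  after event 4 (t=28: INC p by 5): {p=2, r=44}
  after event 5 (t=32: DEC p by 8): {p=-6, r=44}
  after event 6 (t=36: SET p = 11): {p=11, r=44}

Answer: {p=11, r=44}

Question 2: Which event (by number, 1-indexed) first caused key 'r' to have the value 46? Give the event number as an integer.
Answer: 7

Derivation:
Looking for first event where r becomes 46:
  event 1: r = 2
  event 2: r = 2
  event 3: r = 44
  event 4: r = 44
  event 5: r = 44
  event 6: r = 44
  event 7: r 44 -> 46  <-- first match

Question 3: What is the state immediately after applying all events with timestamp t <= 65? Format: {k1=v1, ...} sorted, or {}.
Apply events with t <= 65 (10 events):
  after event 1 (t=9: SET r = 2): {r=2}
  after event 2 (t=16: DEC p by 3): {p=-3, r=2}
  after event 3 (t=20: SET r = 44): {p=-3, r=44}
  after event 4 (t=28: INC p by 5): {p=2, r=44}
  after event 5 (t=32: DEC p by 8): {p=-6, r=44}
  after event 6 (t=36: SET p = 11): {p=11, r=44}
  after event 7 (t=42: INC r by 2): {p=11, r=46}
  after event 8 (t=48: INC r by 1): {p=11, r=47}
  after event 9 (t=52: SET p = -3): {p=-3, r=47}
  after event 10 (t=62: SET p = 35): {p=35, r=47}

Answer: {p=35, r=47}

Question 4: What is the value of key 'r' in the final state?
Answer: 47

Derivation:
Track key 'r' through all 11 events:
  event 1 (t=9: SET r = 2): r (absent) -> 2
  event 2 (t=16: DEC p by 3): r unchanged
  event 3 (t=20: SET r = 44): r 2 -> 44
  event 4 (t=28: INC p by 5): r unchanged
  event 5 (t=32: DEC p by 8): r unchanged
  event 6 (t=36: SET p = 11): r unchanged
  event 7 (t=42: INC r by 2): r 44 -> 46
  event 8 (t=48: INC r by 1): r 46 -> 47
  event 9 (t=52: SET p = -3): r unchanged
  event 10 (t=62: SET p = 35): r unchanged
  event 11 (t=72: DEL q): r unchanged
Final: r = 47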